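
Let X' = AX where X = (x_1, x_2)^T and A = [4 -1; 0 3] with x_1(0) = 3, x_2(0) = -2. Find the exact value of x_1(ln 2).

64

A = [[4,-1],[0,3]]; eigenvalues λ = 3, 4.
Eigenvectors: (1,1) for λ=3, (-1,0) for λ=4.
From the initial condition, c_1 = -2, c_2 = -5.
x_1(ln 2) = (-2)(2^3)(1) + (-5)(2^4)(-1) = 64.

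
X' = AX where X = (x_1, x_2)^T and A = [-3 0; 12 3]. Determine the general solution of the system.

x_1(t) = -c_2e^(-3t), x_2(t) = c_1e^(3t) + 2c_2e^(-3t)

Coefficient matrix A = [[-3, 0], [12, 3]].
Characteristic polynomial det(A - λI) = λ^2 - 9 = 0.
Eigenvalues λ = 3, -3.
For λ=3: (A-λI) row 1 is [-6, 0], so an eigenvector is (0, 1).
For λ=-3: (A-λI) row 2 is [12, 6], so an eigenvector is (-1, 2).
General solution: c_1e^(3t)(0,1) + c_2e^(-3t)(-1,2).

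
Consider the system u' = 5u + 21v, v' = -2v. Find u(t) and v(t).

u(t) = 3C_1e^(-2t) - C_2e^(5t), v(t) = -C_1e^(-2t)

Coefficient matrix A = [[5, 21], [0, -2]].
Characteristic polynomial det(A - λI) = λ^2 - 3λ - 10 = 0.
Eigenvalues λ = -2, 5.
For λ=-2: (A-λI) row 1 is [7, 21], so an eigenvector is (3, -1).
For λ=5: (A-λI) row 1 is [0, 21], so an eigenvector is (-1, 0).
General solution: C_1e^(-2t)(3,-1) + C_2e^(5t)(-1,0).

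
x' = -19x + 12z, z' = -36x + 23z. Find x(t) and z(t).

Coefficient matrix A = [[-19, 12], [-36, 23]].
Characteristic polynomial det(A - λI) = λ^2 - 4λ - 5 = 0.
Eigenvalues λ = 5, -1.
For λ=5: (A-λI) row 1 is [-24, 12], so an eigenvector is (-1, -2).
For λ=-1: (A-λI) row 1 is [-18, 12], so an eigenvector is (2, 3).
General solution: c_1e^(5t)(-1,-2) + c_2e^(-t)(2,3).

x(t) = -c_1e^(5t) + 2c_2e^(-t), z(t) = -2c_1e^(5t) + 3c_2e^(-t)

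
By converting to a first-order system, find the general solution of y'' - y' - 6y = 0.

Let x_1 = y, x_2 = y'. Then x_1' = x_2 and x_2' = 6x_1 + x_2.
A = [[0,1],[6,1]]; det(A-λI) = λ^2 - λ - 6.
Eigenvalues λ = -2, 3 with eigenvectors (1,-2), (1,3).

y(t) = K_1e^(-2t) + K_2e^(3t)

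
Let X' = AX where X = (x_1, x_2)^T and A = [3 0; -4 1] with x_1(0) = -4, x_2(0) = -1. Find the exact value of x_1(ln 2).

-32

A = [[3,0],[-4,1]]; eigenvalues λ = 3, 1.
Eigenvectors: (1,-2) for λ=3, (0,1) for λ=1.
From the initial condition, c_1 = -4, c_2 = -9.
x_1(ln 2) = (-4)(2^3)(1) + (-9)(2^1)(0) = -32.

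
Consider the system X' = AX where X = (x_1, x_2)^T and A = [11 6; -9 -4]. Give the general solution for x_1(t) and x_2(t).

Coefficient matrix A = [[11, 6], [-9, -4]].
Characteristic polynomial det(A - λI) = λ^2 - 7λ + 10 = 0.
Eigenvalues λ = 5, 2.
For λ=5: (A-λI) row 1 is [6, 6], so an eigenvector is (-1, 1).
For λ=2: (A-λI) row 1 is [9, 6], so an eigenvector is (2, -3).
General solution: C_1e^(5t)(-1,1) + C_2e^(2t)(2,-3).

x_1(t) = -C_1e^(5t) + 2C_2e^(2t), x_2(t) = C_1e^(5t) - 3C_2e^(2t)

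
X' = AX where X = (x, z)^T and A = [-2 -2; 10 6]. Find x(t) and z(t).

x(t) = c_1e^(2t)sin(2t) - c_2e^(2t)cos(2t), z(t) = -2c_1e^(2t)sin(2t) - c_1e^(2t)cos(2t) - c_2e^(2t)sin(2t) + 2c_2e^(2t)cos(2t)

Coefficient matrix A = [[-2, -2], [10, 6]].
Characteristic polynomial det(A - λI) = λ^2 - 4λ + 8 = 0.
Eigenvalues λ = 2 ± 2i (complex conjugate pair).
For λ=2+2i: an eigenvector is (0,-1) - i(1,-2) = (0 - i, -1 + 2i).
A real fundamental pair from Re and Im of e^((2+2i)t)v: X_1 = e^(2t)(cos(2t)·(0,-1) + sin(2t)·(1,-2)), X_2 = e^(2t)(sin(2t)·(0,-1) - cos(2t)·(1,-2)).
General solution: c_1X_1 + c_2X_2.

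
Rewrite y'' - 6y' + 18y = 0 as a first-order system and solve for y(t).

y(t) = c_1e^(3t)cos(3t) + c_2e^(3t)sin(3t)

Let x_1 = y, x_2 = y'. Then x_1' = x_2 and x_2' = -18x_1 + 6x_2.
A = [[0,1],[-18,6]]; det(A-λI) = λ^2 - 6λ + 18.
Eigenvalues λ = 3 ± 3i.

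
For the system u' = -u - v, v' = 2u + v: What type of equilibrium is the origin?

center

A = [[-1,-1],[2,1]]; det(A-λI) = λ^2 + 1.
λ = 0 ± i: zero real part.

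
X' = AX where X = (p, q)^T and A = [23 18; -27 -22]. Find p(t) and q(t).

p(t) = -2C_1e^(-4t) - C_2e^(5t), q(t) = 3C_1e^(-4t) + C_2e^(5t)

Coefficient matrix A = [[23, 18], [-27, -22]].
Characteristic polynomial det(A - λI) = λ^2 - λ - 20 = 0.
Eigenvalues λ = -4, 5.
For λ=-4: (A-λI) row 1 is [27, 18], so an eigenvector is (-2, 3).
For λ=5: (A-λI) row 1 is [18, 18], so an eigenvector is (-1, 1).
General solution: C_1e^(-4t)(-2,3) + C_2e^(5t)(-1,1).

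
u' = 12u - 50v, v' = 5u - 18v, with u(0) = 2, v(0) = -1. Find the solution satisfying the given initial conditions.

Coefficient matrix A = [[12, -50], [5, -18]].
Characteristic polynomial det(A - λI) = λ^2 + 6λ + 34 = 0.
Eigenvalues λ = -3 ± 5i (complex conjugate pair).
For λ=-3+5i: an eigenvector is (3,1) - i(-1,0) = (3 + i, 1).
A real fundamental pair from Re and Im of e^((-3+5i)t)v: X_1 = e^(-3t)(cos(5t)·(3,1) + sin(5t)·(-1,0)), X_2 = e^(-3t)(sin(5t)·(3,1) - cos(5t)·(-1,0)).
General solution: K_1X_1 + K_2X_2.
Applying u(0)=2, v(0)=-1 gives K_1=-1, K_2=5.

u(t) = 16e^(-3t)sin(5t) + 2e^(-3t)cos(5t), v(t) = 5e^(-3t)sin(5t) - e^(-3t)cos(5t)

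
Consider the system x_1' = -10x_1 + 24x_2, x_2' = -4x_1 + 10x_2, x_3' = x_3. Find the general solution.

x_1(t) = 3C_1e^(-2t) + 2C_3e^(2t), x_2(t) = C_1e^(-2t) + C_3e^(2t), x_3(t) = C_2e^(t)

Coefficient matrix A = [[-10, 24, 0], [-4, 10, 0], [0, 0, 1]].
det(A - λI) = 0 gives eigenvalues λ = -2, 1, 2.
For λ=-2: eigenvector (3,1,0).
For λ=1: eigenvector (0,0,1).
For λ=2: eigenvector (2,1,0).
General solution: C_1e^(-2t)(3,1,0) + C_2e^(t)(0,0,1) + C_3e^(2t)(2,1,0).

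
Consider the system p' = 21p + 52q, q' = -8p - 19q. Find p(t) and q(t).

Coefficient matrix A = [[21, 52], [-8, -19]].
Characteristic polynomial det(A - λI) = λ^2 - 2λ + 17 = 0.
Eigenvalues λ = 1 ± 4i (complex conjugate pair).
For λ=1+4i: an eigenvector is (-2,1) - i(3,-1) = (-2 - 3i, 1 + i).
A real fundamental pair from Re and Im of e^((1+4i)t)v: X_1 = e^(t)(cos(4t)·(-2,1) + sin(4t)·(3,-1)), X_2 = e^(t)(sin(4t)·(-2,1) - cos(4t)·(3,-1)).
General solution: K_1X_1 + K_2X_2.

p(t) = 3K_1e^(t)sin(4t) - 2K_1e^(t)cos(4t) - 2K_2e^(t)sin(4t) - 3K_2e^(t)cos(4t), q(t) = -K_1e^(t)sin(4t) + K_1e^(t)cos(4t) + K_2e^(t)sin(4t) + K_2e^(t)cos(4t)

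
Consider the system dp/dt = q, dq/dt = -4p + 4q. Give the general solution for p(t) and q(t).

Coefficient matrix A = [[0, 1], [-4, 4]].
Characteristic polynomial det(A - λI) = λ^2 - 4λ + 4 = 0.
Single eigenvalue λ = 2 with algebraic multiplicity 2.
Eigenvector v = (-1,-2); generalized eigenvector w with (A-λI)w=v is (2,3).
General solution: e^(2t)[c_1·v + c_2·(t·v + w)].

p(t) = -c_1e^(2t) - c_2te^(2t) + 2c_2e^(2t), q(t) = -2c_1e^(2t) - 2c_2te^(2t) + 3c_2e^(2t)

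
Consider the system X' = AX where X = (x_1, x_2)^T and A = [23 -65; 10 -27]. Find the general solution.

x_1(t) = 3c_1e^(-2t)sin(5t) - 2c_1e^(-2t)cos(5t) - 2c_2e^(-2t)sin(5t) - 3c_2e^(-2t)cos(5t), x_2(t) = c_1e^(-2t)sin(5t) - c_1e^(-2t)cos(5t) - c_2e^(-2t)sin(5t) - c_2e^(-2t)cos(5t)

Coefficient matrix A = [[23, -65], [10, -27]].
Characteristic polynomial det(A - λI) = λ^2 + 4λ + 29 = 0.
Eigenvalues λ = -2 ± 5i (complex conjugate pair).
For λ=-2+5i: an eigenvector is (-2,-1) - i(3,1) = (-2 - 3i, -1 - i).
A real fundamental pair from Re and Im of e^((-2+5i)t)v: X_1 = e^(-2t)(cos(5t)·(-2,-1) + sin(5t)·(3,1)), X_2 = e^(-2t)(sin(5t)·(-2,-1) - cos(5t)·(3,1)).
General solution: c_1X_1 + c_2X_2.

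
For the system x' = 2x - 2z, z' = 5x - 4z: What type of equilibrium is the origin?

stable spiral

A = [[2,-2],[5,-4]]; det(A-λI) = λ^2 + 2λ + 2.
λ = -1 ± i: negative real part.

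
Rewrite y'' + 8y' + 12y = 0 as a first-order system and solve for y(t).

Let x_1 = y, x_2 = y'. Then x_1' = x_2 and x_2' = -12x_1 - 8x_2.
A = [[0,1],[-12,-8]]; det(A-λI) = λ^2 + 8λ + 12.
Eigenvalues λ = -2, -6 with eigenvectors (1,-2), (1,-6).

y(t) = K_1e^(-2t) + K_2e^(-6t)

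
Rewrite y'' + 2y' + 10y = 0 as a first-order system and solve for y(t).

Let x_1 = y, x_2 = y'. Then x_1' = x_2 and x_2' = -10x_1 - 2x_2.
A = [[0,1],[-10,-2]]; det(A-λI) = λ^2 + 2λ + 10.
Eigenvalues λ = -1 ± 3i.

y(t) = c_1e^(-t)cos(3t) + c_2e^(-t)sin(3t)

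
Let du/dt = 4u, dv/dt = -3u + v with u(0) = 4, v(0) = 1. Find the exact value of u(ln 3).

A = [[4,0],[-3,1]]; eigenvalues λ = 1, 4.
Eigenvectors: (0,-1) for λ=1, (1,-1) for λ=4.
From the initial condition, c_1 = -5, c_2 = 4.
u(ln 3) = (-5)(3^1)(0) + (4)(3^4)(1) = 324.

324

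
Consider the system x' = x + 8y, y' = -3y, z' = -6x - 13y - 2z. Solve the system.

x(t) = c_1e^(t) - 2c_2e^(-3t), y(t) = c_2e^(-3t), z(t) = -2c_1e^(t) + c_2e^(-3t) + c_3e^(-2t)

Coefficient matrix A = [[1, 8, 0], [0, -3, 0], [-6, -13, -2]].
det(A - λI) = 0 gives eigenvalues λ = 1, -3, -2.
For λ=1: eigenvector (1,0,-2).
For λ=-3: eigenvector (-2,1,1).
For λ=-2: eigenvector (0,0,1).
General solution: c_1e^(t)(1,0,-2) + c_2e^(-3t)(-2,1,1) + c_3e^(-2t)(0,0,1).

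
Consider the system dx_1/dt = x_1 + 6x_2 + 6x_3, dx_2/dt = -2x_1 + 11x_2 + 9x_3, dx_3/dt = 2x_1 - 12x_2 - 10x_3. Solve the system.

Coefficient matrix A = [[1, 6, 6], [-2, 11, 9], [2, -12, -10]].
det(A - λI) = 0 gives eigenvalues λ = 1, 2, -1.
For λ=1: eigenvector (1,2,-2).
For λ=2: eigenvector (0,-1,1).
For λ=-1: eigenvector (-3,-5,6).
General solution: C_1e^(t)(1,2,-2) + C_2e^(2t)(0,-1,1) + C_3e^(-t)(-3,-5,6).

x_1(t) = C_1e^(t) - 3C_3e^(-t), x_2(t) = 2C_1e^(t) - C_2e^(2t) - 5C_3e^(-t), x_3(t) = -2C_1e^(t) + C_2e^(2t) + 6C_3e^(-t)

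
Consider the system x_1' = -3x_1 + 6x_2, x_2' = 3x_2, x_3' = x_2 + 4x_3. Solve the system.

Coefficient matrix A = [[-3, 6, 0], [0, 3, 0], [0, 1, 4]].
det(A - λI) = 0 gives eigenvalues λ = 3, -3, 4.
For λ=3: eigenvector (1,1,-1).
For λ=-3: eigenvector (1,0,0).
For λ=4: eigenvector (0,0,1).
General solution: c_1e^(3t)(1,1,-1) + c_2e^(-3t)(1,0,0) + c_3e^(4t)(0,0,1).

x_1(t) = c_1e^(3t) + c_2e^(-3t), x_2(t) = c_1e^(3t), x_3(t) = -c_1e^(3t) + c_3e^(4t)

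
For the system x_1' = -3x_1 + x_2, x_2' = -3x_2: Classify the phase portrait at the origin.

A = [[-3,1],[0,-3]]; det(A-λI) = λ^2 + 6λ + 9.
repeated λ = -3 with a single eigenvector.

stable improper node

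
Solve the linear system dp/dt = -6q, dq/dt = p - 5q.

p(t) = 3K_1e^(-2t) + 2K_2e^(-3t), q(t) = K_1e^(-2t) + K_2e^(-3t)

Coefficient matrix A = [[0, -6], [1, -5]].
Characteristic polynomial det(A - λI) = λ^2 + 5λ + 6 = 0.
Eigenvalues λ = -2, -3.
For λ=-2: (A-λI) row 1 is [2, -6], so an eigenvector is (3, 1).
For λ=-3: (A-λI) row 1 is [3, -6], so an eigenvector is (2, 1).
General solution: K_1e^(-2t)(3,1) + K_2e^(-3t)(2,1).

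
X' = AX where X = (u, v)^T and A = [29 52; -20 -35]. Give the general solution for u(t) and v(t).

Coefficient matrix A = [[29, 52], [-20, -35]].
Characteristic polynomial det(A - λI) = λ^2 + 6λ + 25 = 0.
Eigenvalues λ = -3 ± 4i (complex conjugate pair).
For λ=-3+4i: an eigenvector is (2,-1) - i(3,-2) = (2 - 3i, -1 + 2i).
A real fundamental pair from Re and Im of e^((-3+4i)t)v: X_1 = e^(-3t)(cos(4t)·(2,-1) + sin(4t)·(3,-2)), X_2 = e^(-3t)(sin(4t)·(2,-1) - cos(4t)·(3,-2)).
General solution: c_1X_1 + c_2X_2.

u(t) = 3c_1e^(-3t)sin(4t) + 2c_1e^(-3t)cos(4t) + 2c_2e^(-3t)sin(4t) - 3c_2e^(-3t)cos(4t), v(t) = -2c_1e^(-3t)sin(4t) - c_1e^(-3t)cos(4t) - c_2e^(-3t)sin(4t) + 2c_2e^(-3t)cos(4t)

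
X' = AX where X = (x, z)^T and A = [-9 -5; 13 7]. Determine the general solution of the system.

x(t) = -C_1e^(-t)sin(t) + 2C_1e^(-t)cos(t) + 2C_2e^(-t)sin(t) + C_2e^(-t)cos(t), z(t) = 2C_1e^(-t)sin(t) - 3C_1e^(-t)cos(t) - 3C_2e^(-t)sin(t) - 2C_2e^(-t)cos(t)

Coefficient matrix A = [[-9, -5], [13, 7]].
Characteristic polynomial det(A - λI) = λ^2 + 2λ + 2 = 0.
Eigenvalues λ = -1 ± i (complex conjugate pair).
For λ=-1+i: an eigenvector is (2,-3) - i(-1,2) = (2 + i, -3 - 2i).
A real fundamental pair from Re and Im of e^((-1+i)t)v: X_1 = e^(-t)(cos(t)·(2,-3) + sin(t)·(-1,2)), X_2 = e^(-t)(sin(t)·(2,-3) - cos(t)·(-1,2)).
General solution: C_1X_1 + C_2X_2.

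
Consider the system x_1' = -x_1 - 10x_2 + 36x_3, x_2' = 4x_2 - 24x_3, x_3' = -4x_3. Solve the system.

Coefficient matrix A = [[-1, -10, 36], [0, 4, -24], [0, 0, -4]].
det(A - λI) = 0 gives eigenvalues λ = -4, 4, -1.
For λ=-4: eigenvector (-2,3,1).
For λ=4: eigenvector (-2,1,0).
For λ=-1: eigenvector (1,0,0).
General solution: K_1e^(-4t)(-2,3,1) + K_2e^(4t)(-2,1,0) + K_3e^(-t)(1,0,0).

x_1(t) = -2K_1e^(-4t) - 2K_2e^(4t) + K_3e^(-t), x_2(t) = 3K_1e^(-4t) + K_2e^(4t), x_3(t) = K_1e^(-4t)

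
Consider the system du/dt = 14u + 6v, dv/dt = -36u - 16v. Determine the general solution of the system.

Coefficient matrix A = [[14, 6], [-36, -16]].
Characteristic polynomial det(A - λI) = λ^2 + 2λ - 8 = 0.
Eigenvalues λ = 2, -4.
For λ=2: (A-λI) row 1 is [12, 6], so an eigenvector is (1, -2).
For λ=-4: (A-λI) row 1 is [18, 6], so an eigenvector is (-1, 3).
General solution: C_1e^(2t)(1,-2) + C_2e^(-4t)(-1,3).

u(t) = C_1e^(2t) - C_2e^(-4t), v(t) = -2C_1e^(2t) + 3C_2e^(-4t)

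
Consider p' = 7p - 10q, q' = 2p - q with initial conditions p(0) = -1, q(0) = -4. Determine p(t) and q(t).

p(t) = 18e^(3t)sin(2t) - e^(3t)cos(2t), q(t) = 7e^(3t)sin(2t) - 4e^(3t)cos(2t)

Coefficient matrix A = [[7, -10], [2, -1]].
Characteristic polynomial det(A - λI) = λ^2 - 6λ + 13 = 0.
Eigenvalues λ = 3 ± 2i (complex conjugate pair).
For λ=3+2i: an eigenvector is (2,1) - i(-1,0) = (2 + i, 1).
A real fundamental pair from Re and Im of e^((3+2i)t)v: X_1 = e^(3t)(cos(2t)·(2,1) + sin(2t)·(-1,0)), X_2 = e^(3t)(sin(2t)·(2,1) - cos(2t)·(-1,0)).
General solution: c_1X_1 + c_2X_2.
Applying p(0)=-1, q(0)=-4 gives c_1=-4, c_2=7.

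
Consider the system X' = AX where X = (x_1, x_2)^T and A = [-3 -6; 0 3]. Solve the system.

Coefficient matrix A = [[-3, -6], [0, 3]].
Characteristic polynomial det(A - λI) = λ^2 - 9 = 0.
Eigenvalues λ = -3, 3.
For λ=-3: (A-λI) row 1 is [0, -6], so an eigenvector is (1, 0).
For λ=3: (A-λI) row 1 is [-6, -6], so an eigenvector is (1, -1).
General solution: K_1e^(-3t)(1,0) + K_2e^(3t)(1,-1).

x_1(t) = K_1e^(-3t) + K_2e^(3t), x_2(t) = -K_2e^(3t)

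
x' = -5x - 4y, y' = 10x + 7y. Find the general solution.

Coefficient matrix A = [[-5, -4], [10, 7]].
Characteristic polynomial det(A - λI) = λ^2 - 2λ + 5 = 0.
Eigenvalues λ = 1 ± 2i (complex conjugate pair).
For λ=1+2i: an eigenvector is (-1,1) - i(1,-2) = (-1 - i, 1 + 2i).
A real fundamental pair from Re and Im of e^((1+2i)t)v: X_1 = e^(t)(cos(2t)·(-1,1) + sin(2t)·(1,-2)), X_2 = e^(t)(sin(2t)·(-1,1) - cos(2t)·(1,-2)).
General solution: c_1X_1 + c_2X_2.

x(t) = c_1e^(t)sin(2t) - c_1e^(t)cos(2t) - c_2e^(t)sin(2t) - c_2e^(t)cos(2t), y(t) = -2c_1e^(t)sin(2t) + c_1e^(t)cos(2t) + c_2e^(t)sin(2t) + 2c_2e^(t)cos(2t)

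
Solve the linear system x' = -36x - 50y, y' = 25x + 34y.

Coefficient matrix A = [[-36, -50], [25, 34]].
Characteristic polynomial det(A - λI) = λ^2 + 2λ + 26 = 0.
Eigenvalues λ = -1 ± 5i (complex conjugate pair).
For λ=-1+5i: an eigenvector is (-3,2) - i(1,-1) = (-3 - i, 2 + i).
A real fundamental pair from Re and Im of e^((-1+5i)t)v: X_1 = e^(-t)(cos(5t)·(-3,2) + sin(5t)·(1,-1)), X_2 = e^(-t)(sin(5t)·(-3,2) - cos(5t)·(1,-1)).
General solution: K_1X_1 + K_2X_2.

x(t) = K_1e^(-t)sin(5t) - 3K_1e^(-t)cos(5t) - 3K_2e^(-t)sin(5t) - K_2e^(-t)cos(5t), y(t) = -K_1e^(-t)sin(5t) + 2K_1e^(-t)cos(5t) + 2K_2e^(-t)sin(5t) + K_2e^(-t)cos(5t)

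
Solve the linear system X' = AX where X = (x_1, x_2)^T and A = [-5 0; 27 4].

x_1(t) = -c_1e^(-5t), x_2(t) = 3c_1e^(-5t) + c_2e^(4t)

Coefficient matrix A = [[-5, 0], [27, 4]].
Characteristic polynomial det(A - λI) = λ^2 + λ - 20 = 0.
Eigenvalues λ = -5, 4.
For λ=-5: (A-λI) row 2 is [27, 9], so an eigenvector is (-1, 3).
For λ=4: (A-λI) row 1 is [-9, 0], so an eigenvector is (0, 1).
General solution: c_1e^(-5t)(-1,3) + c_2e^(4t)(0,1).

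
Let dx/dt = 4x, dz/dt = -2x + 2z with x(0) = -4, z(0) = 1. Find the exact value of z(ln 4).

976

A = [[4,0],[-2,2]]; eigenvalues λ = 2, 4.
Eigenvectors: (0,1) for λ=2, (1,-1) for λ=4.
From the initial condition, c_1 = -3, c_2 = -4.
z(ln 4) = (-3)(4^2)(1) + (-4)(4^4)(-1) = 976.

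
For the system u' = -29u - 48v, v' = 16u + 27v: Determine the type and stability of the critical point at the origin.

A = [[-29,-48],[16,27]]; det(A-λI) = λ^2 + 2λ - 15.
λ = -5, 3: opposite signs.

saddle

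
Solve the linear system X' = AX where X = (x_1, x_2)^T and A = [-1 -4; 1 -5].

x_1(t) = 2C_1e^(-3t) + 2C_2te^(-3t) - 3C_2e^(-3t), x_2(t) = C_1e^(-3t) + C_2te^(-3t) - 2C_2e^(-3t)

Coefficient matrix A = [[-1, -4], [1, -5]].
Characteristic polynomial det(A - λI) = λ^2 + 6λ + 9 = 0.
Single eigenvalue λ = -3 with algebraic multiplicity 2.
Eigenvector v = (2,1); generalized eigenvector w with (A-λI)w=v is (-3,-2).
General solution: e^(-3t)[C_1·v + C_2·(t·v + w)].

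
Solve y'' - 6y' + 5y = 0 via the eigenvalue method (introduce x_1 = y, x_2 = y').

y(t) = c_1e^(5t) + c_2e^(t)

Let x_1 = y, x_2 = y'. Then x_1' = x_2 and x_2' = -5x_1 + 6x_2.
A = [[0,1],[-5,6]]; det(A-λI) = λ^2 - 6λ + 5.
Eigenvalues λ = 5, 1 with eigenvectors (1,5), (1,1).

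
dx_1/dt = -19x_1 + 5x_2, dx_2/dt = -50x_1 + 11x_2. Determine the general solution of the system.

Coefficient matrix A = [[-19, 5], [-50, 11]].
Characteristic polynomial det(A - λI) = λ^2 + 8λ + 41 = 0.
Eigenvalues λ = -4 ± 5i (complex conjugate pair).
For λ=-4+5i: an eigenvector is (0,-1) - i(-1,-3) = (0 + i, -1 + 3i).
A real fundamental pair from Re and Im of e^((-4+5i)t)v: X_1 = e^(-4t)(cos(5t)·(0,-1) + sin(5t)·(-1,-3)), X_2 = e^(-4t)(sin(5t)·(0,-1) - cos(5t)·(-1,-3)).
General solution: c_1X_1 + c_2X_2.

x_1(t) = -c_1e^(-4t)sin(5t) + c_2e^(-4t)cos(5t), x_2(t) = -3c_1e^(-4t)sin(5t) - c_1e^(-4t)cos(5t) - c_2e^(-4t)sin(5t) + 3c_2e^(-4t)cos(5t)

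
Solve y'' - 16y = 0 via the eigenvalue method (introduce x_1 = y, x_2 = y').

y(t) = K_1e^(4t) + K_2e^(-4t)

Let x_1 = y, x_2 = y'. Then x_1' = x_2 and x_2' = 16x_1.
A = [[0,1],[16,0]]; det(A-λI) = λ^2 - 16.
Eigenvalues λ = 4, -4 with eigenvectors (1,4), (1,-4).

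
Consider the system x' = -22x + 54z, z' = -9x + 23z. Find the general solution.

x(t) = 2c_1e^(5t) + 3c_2e^(-4t), z(t) = c_1e^(5t) + c_2e^(-4t)

Coefficient matrix A = [[-22, 54], [-9, 23]].
Characteristic polynomial det(A - λI) = λ^2 - λ - 20 = 0.
Eigenvalues λ = 5, -4.
For λ=5: (A-λI) row 1 is [-27, 54], so an eigenvector is (2, 1).
For λ=-4: (A-λI) row 1 is [-18, 54], so an eigenvector is (3, 1).
General solution: c_1e^(5t)(2,1) + c_2e^(-4t)(3,1).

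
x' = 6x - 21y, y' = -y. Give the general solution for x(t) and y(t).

x(t) = 3C_1e^(-t) - C_2e^(6t), y(t) = C_1e^(-t)

Coefficient matrix A = [[6, -21], [0, -1]].
Characteristic polynomial det(A - λI) = λ^2 - 5λ - 6 = 0.
Eigenvalues λ = -1, 6.
For λ=-1: (A-λI) row 1 is [7, -21], so an eigenvector is (3, 1).
For λ=6: (A-λI) row 1 is [0, -21], so an eigenvector is (-1, 0).
General solution: C_1e^(-t)(3,1) + C_2e^(6t)(-1,0).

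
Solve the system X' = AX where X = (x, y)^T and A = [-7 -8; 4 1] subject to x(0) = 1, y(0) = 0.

x(t) = -e^(-3t)sin(4t) + e^(-3t)cos(4t), y(t) = e^(-3t)sin(4t)

Coefficient matrix A = [[-7, -8], [4, 1]].
Characteristic polynomial det(A - λI) = λ^2 + 6λ + 25 = 0.
Eigenvalues λ = -3 ± 4i (complex conjugate pair).
For λ=-3+4i: an eigenvector is (1,-1) - i(1,0) = (1 - i, -1).
A real fundamental pair from Re and Im of e^((-3+4i)t)v: X_1 = e^(-3t)(cos(4t)·(1,-1) + sin(4t)·(1,0)), X_2 = e^(-3t)(sin(4t)·(1,-1) - cos(4t)·(1,0)).
General solution: K_1X_1 + K_2X_2.
Applying x(0)=1, y(0)=0 gives K_1=0, K_2=-1.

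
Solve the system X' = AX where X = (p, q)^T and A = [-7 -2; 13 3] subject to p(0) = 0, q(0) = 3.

Coefficient matrix A = [[-7, -2], [13, 3]].
Characteristic polynomial det(A - λI) = λ^2 + 4λ + 5 = 0.
Eigenvalues λ = -2 ± i (complex conjugate pair).
For λ=-2+i: an eigenvector is (1,-2) - i(-1,3) = (1 + i, -2 - 3i).
A real fundamental pair from Re and Im of e^((-2+i)t)v: X_1 = e^(-2t)(cos(t)·(1,-2) + sin(t)·(-1,3)), X_2 = e^(-2t)(sin(t)·(1,-2) - cos(t)·(-1,3)).
General solution: C_1X_1 + C_2X_2.
Applying p(0)=0, q(0)=3 gives C_1=3, C_2=-3.

p(t) = -6e^(-2t)sin(t), q(t) = 15e^(-2t)sin(t) + 3e^(-2t)cos(t)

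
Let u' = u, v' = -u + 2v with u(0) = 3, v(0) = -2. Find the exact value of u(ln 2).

6

A = [[1,0],[-1,2]]; eigenvalues λ = 1, 2.
Eigenvectors: (1,1) for λ=1, (0,-1) for λ=2.
From the initial condition, c_1 = 3, c_2 = 5.
u(ln 2) = (3)(2^1)(1) + (5)(2^2)(0) = 6.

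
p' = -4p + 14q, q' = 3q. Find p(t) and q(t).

Coefficient matrix A = [[-4, 14], [0, 3]].
Characteristic polynomial det(A - λI) = λ^2 + λ - 12 = 0.
Eigenvalues λ = 3, -4.
For λ=3: (A-λI) row 1 is [-7, 14], so an eigenvector is (-2, -1).
For λ=-4: (A-λI) row 1 is [0, 14], so an eigenvector is (1, 0).
General solution: c_1e^(3t)(-2,-1) + c_2e^(-4t)(1,0).

p(t) = -2c_1e^(3t) + c_2e^(-4t), q(t) = -c_1e^(3t)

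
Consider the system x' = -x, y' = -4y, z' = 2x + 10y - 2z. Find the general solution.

x(t) = K_1e^(-t), y(t) = K_3e^(-4t), z(t) = 2K_1e^(-t) + K_2e^(-2t) - 5K_3e^(-4t)

Coefficient matrix A = [[-1, 0, 0], [0, -4, 0], [2, 10, -2]].
det(A - λI) = 0 gives eigenvalues λ = -1, -2, -4.
For λ=-1: eigenvector (1,0,2).
For λ=-2: eigenvector (0,0,1).
For λ=-4: eigenvector (0,1,-5).
General solution: K_1e^(-t)(1,0,2) + K_2e^(-2t)(0,0,1) + K_3e^(-4t)(0,1,-5).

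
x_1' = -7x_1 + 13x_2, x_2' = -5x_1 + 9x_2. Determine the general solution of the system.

Coefficient matrix A = [[-7, 13], [-5, 9]].
Characteristic polynomial det(A - λI) = λ^2 - 2λ + 2 = 0.
Eigenvalues λ = 1 ± i (complex conjugate pair).
For λ=1+i: an eigenvector is (-2,-1) - i(3,2) = (-2 - 3i, -1 - 2i).
A real fundamental pair from Re and Im of e^((1+i)t)v: X_1 = e^(t)(cos(t)·(-2,-1) + sin(t)·(3,2)), X_2 = e^(t)(sin(t)·(-2,-1) - cos(t)·(3,2)).
General solution: K_1X_1 + K_2X_2.

x_1(t) = 3K_1e^(t)sin(t) - 2K_1e^(t)cos(t) - 2K_2e^(t)sin(t) - 3K_2e^(t)cos(t), x_2(t) = 2K_1e^(t)sin(t) - K_1e^(t)cos(t) - K_2e^(t)sin(t) - 2K_2e^(t)cos(t)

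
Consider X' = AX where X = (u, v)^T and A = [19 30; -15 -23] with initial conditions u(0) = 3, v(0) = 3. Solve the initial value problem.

Coefficient matrix A = [[19, 30], [-15, -23]].
Characteristic polynomial det(A - λI) = λ^2 + 4λ + 13 = 0.
Eigenvalues λ = -2 ± 3i (complex conjugate pair).
For λ=-2+3i: an eigenvector is (-3,2) - i(-1,1) = (-3 + i, 2 - i).
A real fundamental pair from Re and Im of e^((-2+3i)t)v: X_1 = e^(-2t)(cos(3t)·(-3,2) + sin(3t)·(-1,1)), X_2 = e^(-2t)(sin(3t)·(-3,2) - cos(3t)·(-1,1)).
General solution: C_1X_1 + C_2X_2.
Applying u(0)=3, v(0)=3 gives C_1=-6, C_2=-15.

u(t) = 51e^(-2t)sin(3t) + 3e^(-2t)cos(3t), v(t) = -36e^(-2t)sin(3t) + 3e^(-2t)cos(3t)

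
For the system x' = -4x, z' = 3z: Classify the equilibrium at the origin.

saddle

A = [[-4,0],[0,3]]; det(A-λI) = λ^2 + λ - 12.
λ = 3, -4: opposite signs.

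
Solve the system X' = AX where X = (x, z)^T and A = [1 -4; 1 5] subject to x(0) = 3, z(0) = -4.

Coefficient matrix A = [[1, -4], [1, 5]].
Characteristic polynomial det(A - λI) = λ^2 - 6λ + 9 = 0.
Single eigenvalue λ = 3 with algebraic multiplicity 2.
Eigenvector v = (2,-1); generalized eigenvector w with (A-λI)w=v is (3,-2).
General solution: e^(3t)[C_1·v + C_2·(t·v + w)].
Applying x(0)=3, z(0)=-4 gives C_1=-6, C_2=5.

x(t) = 10te^(3t) + 3e^(3t), z(t) = -5te^(3t) - 4e^(3t)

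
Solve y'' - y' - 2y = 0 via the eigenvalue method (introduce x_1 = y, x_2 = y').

y(t) = K_1e^(2t) + K_2e^(-t)

Let x_1 = y, x_2 = y'. Then x_1' = x_2 and x_2' = 2x_1 + x_2.
A = [[0,1],[2,1]]; det(A-λI) = λ^2 - λ - 2.
Eigenvalues λ = 2, -1 with eigenvectors (1,2), (1,-1).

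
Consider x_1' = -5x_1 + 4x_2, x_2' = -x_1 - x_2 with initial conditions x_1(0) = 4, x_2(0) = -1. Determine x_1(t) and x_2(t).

Coefficient matrix A = [[-5, 4], [-1, -1]].
Characteristic polynomial det(A - λI) = λ^2 + 6λ + 9 = 0.
Single eigenvalue λ = -3 with algebraic multiplicity 2.
Eigenvector v = (2,1); generalized eigenvector w with (A-λI)w=v is (-1,0).
General solution: e^(-3t)[C_1·v + C_2·(t·v + w)].
Applying x_1(0)=4, x_2(0)=-1 gives C_1=-1, C_2=-6.

x_1(t) = -12te^(-3t) + 4e^(-3t), x_2(t) = -6te^(-3t) - e^(-3t)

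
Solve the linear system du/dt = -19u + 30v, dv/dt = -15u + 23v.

u(t) = C_1e^(2t)sin(3t) - 3C_1e^(2t)cos(3t) - 3C_2e^(2t)sin(3t) - C_2e^(2t)cos(3t), v(t) = C_1e^(2t)sin(3t) - 2C_1e^(2t)cos(3t) - 2C_2e^(2t)sin(3t) - C_2e^(2t)cos(3t)

Coefficient matrix A = [[-19, 30], [-15, 23]].
Characteristic polynomial det(A - λI) = λ^2 - 4λ + 13 = 0.
Eigenvalues λ = 2 ± 3i (complex conjugate pair).
For λ=2+3i: an eigenvector is (-3,-2) - i(1,1) = (-3 - i, -2 - i).
A real fundamental pair from Re and Im of e^((2+3i)t)v: X_1 = e^(2t)(cos(3t)·(-3,-2) + sin(3t)·(1,1)), X_2 = e^(2t)(sin(3t)·(-3,-2) - cos(3t)·(1,1)).
General solution: C_1X_1 + C_2X_2.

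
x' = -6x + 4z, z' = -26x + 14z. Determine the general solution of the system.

x(t) = -K_1e^(4t)sin(2t) - K_1e^(4t)cos(2t) - K_2e^(4t)sin(2t) + K_2e^(4t)cos(2t), z(t) = -2K_1e^(4t)sin(2t) - 3K_1e^(4t)cos(2t) - 3K_2e^(4t)sin(2t) + 2K_2e^(4t)cos(2t)

Coefficient matrix A = [[-6, 4], [-26, 14]].
Characteristic polynomial det(A - λI) = λ^2 - 8λ + 20 = 0.
Eigenvalues λ = 4 ± 2i (complex conjugate pair).
For λ=4+2i: an eigenvector is (-1,-3) - i(-1,-2) = (-1 + i, -3 + 2i).
A real fundamental pair from Re and Im of e^((4+2i)t)v: X_1 = e^(4t)(cos(2t)·(-1,-3) + sin(2t)·(-1,-2)), X_2 = e^(4t)(sin(2t)·(-1,-3) - cos(2t)·(-1,-2)).
General solution: K_1X_1 + K_2X_2.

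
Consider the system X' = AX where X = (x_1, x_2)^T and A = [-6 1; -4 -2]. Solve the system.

x_1(t) = -c_1e^(-4t) - c_2te^(-4t) - c_2e^(-4t), x_2(t) = -2c_1e^(-4t) - 2c_2te^(-4t) - 3c_2e^(-4t)

Coefficient matrix A = [[-6, 1], [-4, -2]].
Characteristic polynomial det(A - λI) = λ^2 + 8λ + 16 = 0.
Single eigenvalue λ = -4 with algebraic multiplicity 2.
Eigenvector v = (-1,-2); generalized eigenvector w with (A-λI)w=v is (-1,-3).
General solution: e^(-4t)[c_1·v + c_2·(t·v + w)].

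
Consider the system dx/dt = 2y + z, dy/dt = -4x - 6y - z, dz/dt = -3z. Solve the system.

x(t) = C_1e^(-2t) - C_2e^(-4t) - C_3e^(-3t), y(t) = -C_1e^(-2t) + 2C_2e^(-4t) + C_3e^(-3t), z(t) = C_3e^(-3t)

Coefficient matrix A = [[0, 2, 1], [-4, -6, -1], [0, 0, -3]].
det(A - λI) = 0 gives eigenvalues λ = -2, -4, -3.
For λ=-2: eigenvector (1,-1,0).
For λ=-4: eigenvector (-1,2,0).
For λ=-3: eigenvector (-1,1,1).
General solution: C_1e^(-2t)(1,-1,0) + C_2e^(-4t)(-1,2,0) + C_3e^(-3t)(-1,1,1).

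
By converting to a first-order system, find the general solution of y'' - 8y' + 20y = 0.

y(t) = C_1e^(4t)cos(2t) + C_2e^(4t)sin(2t)

Let x_1 = y, x_2 = y'. Then x_1' = x_2 and x_2' = -20x_1 + 8x_2.
A = [[0,1],[-20,8]]; det(A-λI) = λ^2 - 8λ + 20.
Eigenvalues λ = 4 ± 2i.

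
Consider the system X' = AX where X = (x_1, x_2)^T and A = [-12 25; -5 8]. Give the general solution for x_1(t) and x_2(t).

x_1(t) = -K_1e^(-2t)sin(5t) - 2K_1e^(-2t)cos(5t) - 2K_2e^(-2t)sin(5t) + K_2e^(-2t)cos(5t), x_2(t) = -K_1e^(-2t)cos(5t) - K_2e^(-2t)sin(5t)

Coefficient matrix A = [[-12, 25], [-5, 8]].
Characteristic polynomial det(A - λI) = λ^2 + 4λ + 29 = 0.
Eigenvalues λ = -2 ± 5i (complex conjugate pair).
For λ=-2+5i: an eigenvector is (-2,-1) - i(-1,0) = (-2 + i, -1).
A real fundamental pair from Re and Im of e^((-2+5i)t)v: X_1 = e^(-2t)(cos(5t)·(-2,-1) + sin(5t)·(-1,0)), X_2 = e^(-2t)(sin(5t)·(-2,-1) - cos(5t)·(-1,0)).
General solution: K_1X_1 + K_2X_2.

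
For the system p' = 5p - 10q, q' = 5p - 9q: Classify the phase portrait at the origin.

A = [[5,-10],[5,-9]]; det(A-λI) = λ^2 + 4λ + 5.
λ = -2 ± i: negative real part.

stable spiral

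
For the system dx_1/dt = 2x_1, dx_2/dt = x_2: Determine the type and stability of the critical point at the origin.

A = [[2,0],[0,1]]; det(A-λI) = λ^2 - 3λ + 2.
λ = 1, 2: both positive.

unstable node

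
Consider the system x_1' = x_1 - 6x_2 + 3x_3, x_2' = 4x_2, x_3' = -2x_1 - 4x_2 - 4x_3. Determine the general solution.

Coefficient matrix A = [[1, -6, 3], [0, 4, 0], [-2, -4, -4]].
det(A - λI) = 0 gives eigenvalues λ = -1, 4, -2.
For λ=-1: eigenvector (3,0,-2).
For λ=4: eigenvector (-2,1,0).
For λ=-2: eigenvector (-1,0,1).
General solution: c_1e^(-t)(3,0,-2) + c_2e^(4t)(-2,1,0) + c_3e^(-2t)(-1,0,1).

x_1(t) = 3c_1e^(-t) - 2c_2e^(4t) - c_3e^(-2t), x_2(t) = c_2e^(4t), x_3(t) = -2c_1e^(-t) + c_3e^(-2t)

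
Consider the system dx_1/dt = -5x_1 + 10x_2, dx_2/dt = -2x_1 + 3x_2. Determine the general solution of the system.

x_1(t) = -2K_1e^(-t)sin(2t) + K_1e^(-t)cos(2t) + K_2e^(-t)sin(2t) + 2K_2e^(-t)cos(2t), x_2(t) = -K_1e^(-t)sin(2t) + K_2e^(-t)cos(2t)

Coefficient matrix A = [[-5, 10], [-2, 3]].
Characteristic polynomial det(A - λI) = λ^2 + 2λ + 5 = 0.
Eigenvalues λ = -1 ± 2i (complex conjugate pair).
For λ=-1+2i: an eigenvector is (1,0) - i(-2,-1) = (1 + 2i, 0 + i).
A real fundamental pair from Re and Im of e^((-1+2i)t)v: X_1 = e^(-t)(cos(2t)·(1,0) + sin(2t)·(-2,-1)), X_2 = e^(-t)(sin(2t)·(1,0) - cos(2t)·(-2,-1)).
General solution: K_1X_1 + K_2X_2.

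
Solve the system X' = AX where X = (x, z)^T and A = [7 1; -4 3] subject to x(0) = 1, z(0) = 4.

Coefficient matrix A = [[7, 1], [-4, 3]].
Characteristic polynomial det(A - λI) = λ^2 - 10λ + 25 = 0.
Single eigenvalue λ = 5 with algebraic multiplicity 2.
Eigenvector v = (-1,2); generalized eigenvector w with (A-λI)w=v is (1,-3).
General solution: e^(5t)[K_1·v + K_2·(t·v + w)].
Applying x(0)=1, z(0)=4 gives K_1=-7, K_2=-6.

x(t) = 6te^(5t) + e^(5t), z(t) = -12te^(5t) + 4e^(5t)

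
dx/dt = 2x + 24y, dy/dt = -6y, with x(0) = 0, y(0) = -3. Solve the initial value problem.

Coefficient matrix A = [[2, 24], [0, -6]].
Characteristic polynomial det(A - λI) = λ^2 + 4λ - 12 = 0.
Eigenvalues λ = -6, 2.
For λ=-6: (A-λI) row 1 is [8, 24], so an eigenvector is (3, -1).
For λ=2: (A-λI) row 1 is [0, 24], so an eigenvector is (-1, 0).
General solution: C_1e^(-6t)(3,-1) + C_2e^(2t)(-1,0).
Applying x(0)=0, y(0)=-3 gives C_1=3, C_2=9.

x(t) = -9e^(2t) + 9e^(-6t), y(t) = -3e^(-6t)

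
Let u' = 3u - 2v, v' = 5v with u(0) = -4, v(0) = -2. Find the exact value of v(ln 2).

-64

A = [[3,-2],[0,5]]; eigenvalues λ = 3, 5.
Eigenvectors: (1,0) for λ=3, (1,-1) for λ=5.
From the initial condition, c_1 = -6, c_2 = 2.
v(ln 2) = (-6)(2^3)(0) + (2)(2^5)(-1) = -64.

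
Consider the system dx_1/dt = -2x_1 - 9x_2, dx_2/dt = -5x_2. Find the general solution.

Coefficient matrix A = [[-2, -9], [0, -5]].
Characteristic polynomial det(A - λI) = λ^2 + 7λ + 10 = 0.
Eigenvalues λ = -5, -2.
For λ=-5: (A-λI) row 1 is [3, -9], so an eigenvector is (-3, -1).
For λ=-2: (A-λI) row 1 is [0, -9], so an eigenvector is (1, 0).
General solution: K_1e^(-5t)(-3,-1) + K_2e^(-2t)(1,0).

x_1(t) = -3K_1e^(-5t) + K_2e^(-2t), x_2(t) = -K_1e^(-5t)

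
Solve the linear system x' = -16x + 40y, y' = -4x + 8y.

x(t) = -3C_1e^(-4t)sin(4t) + C_1e^(-4t)cos(4t) + C_2e^(-4t)sin(4t) + 3C_2e^(-4t)cos(4t), y(t) = -C_1e^(-4t)sin(4t) + C_2e^(-4t)cos(4t)

Coefficient matrix A = [[-16, 40], [-4, 8]].
Characteristic polynomial det(A - λI) = λ^2 + 8λ + 32 = 0.
Eigenvalues λ = -4 ± 4i (complex conjugate pair).
For λ=-4+4i: an eigenvector is (1,0) - i(-3,-1) = (1 + 3i, 0 + i).
A real fundamental pair from Re and Im of e^((-4+4i)t)v: X_1 = e^(-4t)(cos(4t)·(1,0) + sin(4t)·(-3,-1)), X_2 = e^(-4t)(sin(4t)·(1,0) - cos(4t)·(-3,-1)).
General solution: C_1X_1 + C_2X_2.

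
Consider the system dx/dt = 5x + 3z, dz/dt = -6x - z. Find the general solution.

Coefficient matrix A = [[5, 3], [-6, -1]].
Characteristic polynomial det(A - λI) = λ^2 - 4λ + 13 = 0.
Eigenvalues λ = 2 ± 3i (complex conjugate pair).
For λ=2+3i: an eigenvector is (-1,1) - i(0,1) = (-1, 1 - i).
A real fundamental pair from Re and Im of e^((2+3i)t)v: X_1 = e^(2t)(cos(3t)·(-1,1) + sin(3t)·(0,1)), X_2 = e^(2t)(sin(3t)·(-1,1) - cos(3t)·(0,1)).
General solution: c_1X_1 + c_2X_2.

x(t) = -c_1e^(2t)cos(3t) - c_2e^(2t)sin(3t), z(t) = c_1e^(2t)sin(3t) + c_1e^(2t)cos(3t) + c_2e^(2t)sin(3t) - c_2e^(2t)cos(3t)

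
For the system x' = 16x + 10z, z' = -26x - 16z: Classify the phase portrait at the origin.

center

A = [[16,10],[-26,-16]]; det(A-λI) = λ^2 + 4.
λ = 0 ± 2i: zero real part.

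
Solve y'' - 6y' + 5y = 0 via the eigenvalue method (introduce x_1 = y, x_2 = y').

y(t) = K_1e^(t) + K_2e^(5t)

Let x_1 = y, x_2 = y'. Then x_1' = x_2 and x_2' = -5x_1 + 6x_2.
A = [[0,1],[-5,6]]; det(A-λI) = λ^2 - 6λ + 5.
Eigenvalues λ = 1, 5 with eigenvectors (1,1), (1,5).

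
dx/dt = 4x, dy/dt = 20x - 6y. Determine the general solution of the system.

Coefficient matrix A = [[4, 0], [20, -6]].
Characteristic polynomial det(A - λI) = λ^2 + 2λ - 24 = 0.
Eigenvalues λ = -6, 4.
For λ=-6: (A-λI) row 1 is [10, 0], so an eigenvector is (0, -1).
For λ=4: (A-λI) row 2 is [20, -10], so an eigenvector is (1, 2).
General solution: K_1e^(-6t)(0,-1) + K_2e^(4t)(1,2).

x(t) = K_2e^(4t), y(t) = -K_1e^(-6t) + 2K_2e^(4t)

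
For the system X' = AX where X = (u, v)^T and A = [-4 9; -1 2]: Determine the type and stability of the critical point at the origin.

A = [[-4,9],[-1,2]]; det(A-λI) = λ^2 + 2λ + 1.
repeated λ = -1 with a single eigenvector.

stable improper node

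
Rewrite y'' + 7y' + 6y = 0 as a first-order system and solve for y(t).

y(t) = K_1e^(-t) + K_2e^(-6t)

Let x_1 = y, x_2 = y'. Then x_1' = x_2 and x_2' = -6x_1 - 7x_2.
A = [[0,1],[-6,-7]]; det(A-λI) = λ^2 + 7λ + 6.
Eigenvalues λ = -1, -6 with eigenvectors (1,-1), (1,-6).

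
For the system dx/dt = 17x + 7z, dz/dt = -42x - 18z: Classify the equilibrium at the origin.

saddle

A = [[17,7],[-42,-18]]; det(A-λI) = λ^2 + λ - 12.
λ = -4, 3: opposite signs.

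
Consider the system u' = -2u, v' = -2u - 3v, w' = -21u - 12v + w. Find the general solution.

Coefficient matrix A = [[-2, 0, 0], [-2, -3, 0], [-21, -12, 1]].
det(A - λI) = 0 gives eigenvalues λ = -2, -3, 1.
For λ=-2: eigenvector (1,-2,-1).
For λ=-3: eigenvector (0,1,3).
For λ=1: eigenvector (0,0,1).
General solution: C_1e^(-2t)(1,-2,-1) + C_2e^(-3t)(0,1,3) + C_3e^(t)(0,0,1).

u(t) = C_1e^(-2t), v(t) = -2C_1e^(-2t) + C_2e^(-3t), w(t) = -C_1e^(-2t) + 3C_2e^(-3t) + C_3e^(t)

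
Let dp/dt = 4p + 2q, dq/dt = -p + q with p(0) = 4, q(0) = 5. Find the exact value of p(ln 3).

360

A = [[4,2],[-1,1]]; eigenvalues λ = 2, 3.
Eigenvectors: (1,-1) for λ=2, (2,-1) for λ=3.
From the initial condition, c_1 = -14, c_2 = 9.
p(ln 3) = (-14)(3^2)(1) + (9)(3^3)(2) = 360.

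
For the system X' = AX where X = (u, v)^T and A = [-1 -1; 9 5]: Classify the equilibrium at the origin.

A = [[-1,-1],[9,5]]; det(A-λI) = λ^2 - 4λ + 4.
repeated λ = 2 with a single eigenvector.

unstable improper node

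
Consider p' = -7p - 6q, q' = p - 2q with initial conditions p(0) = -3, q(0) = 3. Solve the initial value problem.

p(t) = -12e^(-4t) + 9e^(-5t), q(t) = 6e^(-4t) - 3e^(-5t)

Coefficient matrix A = [[-7, -6], [1, -2]].
Characteristic polynomial det(A - λI) = λ^2 + 9λ + 20 = 0.
Eigenvalues λ = -4, -5.
For λ=-4: (A-λI) row 1 is [-3, -6], so an eigenvector is (2, -1).
For λ=-5: (A-λI) row 1 is [-2, -6], so an eigenvector is (-3, 1).
General solution: C_1e^(-4t)(2,-1) + C_2e^(-5t)(-3,1).
Applying p(0)=-3, q(0)=3 gives C_1=-6, C_2=-3.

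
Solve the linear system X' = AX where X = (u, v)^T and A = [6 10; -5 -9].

u(t) = c_1e^(-4t) + 2c_2e^(t), v(t) = -c_1e^(-4t) - c_2e^(t)

Coefficient matrix A = [[6, 10], [-5, -9]].
Characteristic polynomial det(A - λI) = λ^2 + 3λ - 4 = 0.
Eigenvalues λ = -4, 1.
For λ=-4: (A-λI) row 1 is [10, 10], so an eigenvector is (1, -1).
For λ=1: (A-λI) row 1 is [5, 10], so an eigenvector is (2, -1).
General solution: c_1e^(-4t)(1,-1) + c_2e^(t)(2,-1).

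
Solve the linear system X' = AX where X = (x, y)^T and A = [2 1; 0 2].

x(t) = -K_1e^(2t) - K_2te^(2t) + 3K_2e^(2t), y(t) = -K_2e^(2t)

Coefficient matrix A = [[2, 1], [0, 2]].
Characteristic polynomial det(A - λI) = λ^2 - 4λ + 4 = 0.
Single eigenvalue λ = 2 with algebraic multiplicity 2.
Eigenvector v = (-1,0); generalized eigenvector w with (A-λI)w=v is (3,-1).
General solution: e^(2t)[K_1·v + K_2·(t·v + w)].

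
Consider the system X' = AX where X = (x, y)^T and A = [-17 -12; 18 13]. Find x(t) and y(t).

Coefficient matrix A = [[-17, -12], [18, 13]].
Characteristic polynomial det(A - λI) = λ^2 + 4λ - 5 = 0.
Eigenvalues λ = 1, -5.
For λ=1: (A-λI) row 1 is [-18, -12], so an eigenvector is (-2, 3).
For λ=-5: (A-λI) row 1 is [-12, -12], so an eigenvector is (-1, 1).
General solution: C_1e^(t)(-2,3) + C_2e^(-5t)(-1,1).

x(t) = -2C_1e^(t) - C_2e^(-5t), y(t) = 3C_1e^(t) + C_2e^(-5t)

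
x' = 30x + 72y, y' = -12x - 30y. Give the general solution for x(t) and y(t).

Coefficient matrix A = [[30, 72], [-12, -30]].
Characteristic polynomial det(A - λI) = λ^2 - 36 = 0.
Eigenvalues λ = -6, 6.
For λ=-6: (A-λI) row 1 is [36, 72], so an eigenvector is (-2, 1).
For λ=6: (A-λI) row 1 is [24, 72], so an eigenvector is (3, -1).
General solution: K_1e^(-6t)(-2,1) + K_2e^(6t)(3,-1).

x(t) = -2K_1e^(-6t) + 3K_2e^(6t), y(t) = K_1e^(-6t) - K_2e^(6t)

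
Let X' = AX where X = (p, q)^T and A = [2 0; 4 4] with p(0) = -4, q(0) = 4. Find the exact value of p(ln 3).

A = [[2,0],[4,4]]; eigenvalues λ = 4, 2.
Eigenvectors: (0,1) for λ=4, (1,-2) for λ=2.
From the initial condition, c_1 = -4, c_2 = -4.
p(ln 3) = (-4)(3^4)(0) + (-4)(3^2)(1) = -36.

-36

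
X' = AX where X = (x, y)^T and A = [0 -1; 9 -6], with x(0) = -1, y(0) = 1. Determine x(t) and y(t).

Coefficient matrix A = [[0, -1], [9, -6]].
Characteristic polynomial det(A - λI) = λ^2 + 6λ + 9 = 0.
Single eigenvalue λ = -3 with algebraic multiplicity 2.
Eigenvector v = (-1,-3); generalized eigenvector w with (A-λI)w=v is (0,1).
General solution: e^(-3t)[K_1·v + K_2·(t·v + w)].
Applying x(0)=-1, y(0)=1 gives K_1=1, K_2=4.

x(t) = -4te^(-3t) - e^(-3t), y(t) = -12te^(-3t) + e^(-3t)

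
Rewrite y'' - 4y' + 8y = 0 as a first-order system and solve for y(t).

Let x_1 = y, x_2 = y'. Then x_1' = x_2 and x_2' = -8x_1 + 4x_2.
A = [[0,1],[-8,4]]; det(A-λI) = λ^2 - 4λ + 8.
Eigenvalues λ = 2 ± 2i.

y(t) = c_1e^(2t)cos(2t) + c_2e^(2t)sin(2t)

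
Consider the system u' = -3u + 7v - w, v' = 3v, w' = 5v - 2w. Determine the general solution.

Coefficient matrix A = [[-3, 7, -1], [0, 3, 0], [0, 5, -2]].
det(A - λI) = 0 gives eigenvalues λ = -3, 3, -2.
For λ=-3: eigenvector (1,0,0).
For λ=3: eigenvector (1,1,1).
For λ=-2: eigenvector (-1,0,1).
General solution: C_1e^(-3t)(1,0,0) + C_2e^(3t)(1,1,1) + C_3e^(-2t)(-1,0,1).

u(t) = C_1e^(-3t) + C_2e^(3t) - C_3e^(-2t), v(t) = C_2e^(3t), w(t) = C_2e^(3t) + C_3e^(-2t)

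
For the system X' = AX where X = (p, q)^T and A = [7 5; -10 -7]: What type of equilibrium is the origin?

A = [[7,5],[-10,-7]]; det(A-λI) = λ^2 + 1.
λ = 0 ± i: zero real part.

center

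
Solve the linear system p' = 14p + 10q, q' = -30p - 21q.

Coefficient matrix A = [[14, 10], [-30, -21]].
Characteristic polynomial det(A - λI) = λ^2 + 7λ + 6 = 0.
Eigenvalues λ = -1, -6.
For λ=-1: (A-λI) row 1 is [15, 10], so an eigenvector is (2, -3).
For λ=-6: (A-λI) row 1 is [20, 10], so an eigenvector is (1, -2).
General solution: c_1e^(-t)(2,-3) + c_2e^(-6t)(1,-2).

p(t) = 2c_1e^(-t) + c_2e^(-6t), q(t) = -3c_1e^(-t) - 2c_2e^(-6t)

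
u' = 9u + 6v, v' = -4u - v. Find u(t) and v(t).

u(t) = 3C_1e^(5t) + C_2e^(3t), v(t) = -2C_1e^(5t) - C_2e^(3t)

Coefficient matrix A = [[9, 6], [-4, -1]].
Characteristic polynomial det(A - λI) = λ^2 - 8λ + 15 = 0.
Eigenvalues λ = 5, 3.
For λ=5: (A-λI) row 1 is [4, 6], so an eigenvector is (3, -2).
For λ=3: (A-λI) row 1 is [6, 6], so an eigenvector is (1, -1).
General solution: C_1e^(5t)(3,-2) + C_2e^(3t)(1,-1).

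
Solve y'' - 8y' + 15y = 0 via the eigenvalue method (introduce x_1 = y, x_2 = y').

y(t) = c_1e^(3t) + c_2e^(5t)

Let x_1 = y, x_2 = y'. Then x_1' = x_2 and x_2' = -15x_1 + 8x_2.
A = [[0,1],[-15,8]]; det(A-λI) = λ^2 - 8λ + 15.
Eigenvalues λ = 3, 5 with eigenvectors (1,3), (1,5).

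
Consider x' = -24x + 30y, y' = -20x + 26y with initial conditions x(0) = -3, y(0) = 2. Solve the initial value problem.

Coefficient matrix A = [[-24, 30], [-20, 26]].
Characteristic polynomial det(A - λI) = λ^2 - 2λ - 24 = 0.
Eigenvalues λ = -4, 6.
For λ=-4: (A-λI) row 1 is [-20, 30], so an eigenvector is (-3, -2).
For λ=6: (A-λI) row 1 is [-30, 30], so an eigenvector is (1, 1).
General solution: c_1e^(-4t)(-3,-2) + c_2e^(6t)(1,1).
Applying x(0)=-3, y(0)=2 gives c_1=5, c_2=12.

x(t) = 12e^(6t) - 15e^(-4t), y(t) = 12e^(6t) - 10e^(-4t)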